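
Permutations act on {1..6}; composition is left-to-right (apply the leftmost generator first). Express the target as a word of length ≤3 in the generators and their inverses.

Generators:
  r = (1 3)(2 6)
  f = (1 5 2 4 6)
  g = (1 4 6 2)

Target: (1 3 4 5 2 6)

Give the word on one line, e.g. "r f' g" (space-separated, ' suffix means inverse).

r g' f

  after r: (1 3)(2 6)
  after g': (1 3 2 4)
  after f: (1 3 4 5 2 6)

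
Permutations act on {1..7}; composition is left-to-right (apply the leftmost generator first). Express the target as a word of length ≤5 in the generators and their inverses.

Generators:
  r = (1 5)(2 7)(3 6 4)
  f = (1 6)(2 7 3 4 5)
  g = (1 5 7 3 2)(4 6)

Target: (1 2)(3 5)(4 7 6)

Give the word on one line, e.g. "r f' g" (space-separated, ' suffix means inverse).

  after g: (1 5 7 3 2)(4 6)
  after r': (2 5)(3 7 4)
  after g': (1 2)(3 5)(4 7 6)

g r' g'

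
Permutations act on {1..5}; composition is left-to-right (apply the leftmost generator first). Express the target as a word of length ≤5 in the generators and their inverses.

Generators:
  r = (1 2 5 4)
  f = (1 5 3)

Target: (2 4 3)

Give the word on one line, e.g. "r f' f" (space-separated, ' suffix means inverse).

r' f r

  after r': (1 4 5 2)
  after f: (1 4 3)(2 5)
  after r: (2 4 3)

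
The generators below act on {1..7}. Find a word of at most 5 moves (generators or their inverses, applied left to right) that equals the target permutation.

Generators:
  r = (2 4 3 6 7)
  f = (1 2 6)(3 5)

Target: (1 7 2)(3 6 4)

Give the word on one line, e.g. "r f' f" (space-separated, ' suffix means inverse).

f f r

  after f: (1 2 6)(3 5)
  after f: (1 6 2)
  after r: (1 7 2)(3 6 4)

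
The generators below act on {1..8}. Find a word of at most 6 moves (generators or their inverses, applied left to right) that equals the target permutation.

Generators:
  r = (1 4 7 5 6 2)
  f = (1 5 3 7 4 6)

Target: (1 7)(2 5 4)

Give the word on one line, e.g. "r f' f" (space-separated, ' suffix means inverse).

  after r: (1 4 7 5 6 2)
  after f: (1 6 2 5)(3 7)
  after f: (2 3 4 6)
  after r: (1 4 2 3 7 5 6)
  after f': (1 7)(2 5 4)

r f f r f'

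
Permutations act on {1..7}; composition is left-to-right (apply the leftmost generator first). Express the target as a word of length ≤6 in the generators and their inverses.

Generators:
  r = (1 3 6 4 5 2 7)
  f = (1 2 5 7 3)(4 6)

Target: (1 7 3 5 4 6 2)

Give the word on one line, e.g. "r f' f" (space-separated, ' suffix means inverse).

  after r: (1 3 6 4 5 2 7)
  after f': (1 7 3 4 2 5)
  after f': (1 5 3 6 4)
  after r: (1 2 7)(3 4)(5 6)
  after r: (1 7 3 5 4 6 2)

r f' f' r r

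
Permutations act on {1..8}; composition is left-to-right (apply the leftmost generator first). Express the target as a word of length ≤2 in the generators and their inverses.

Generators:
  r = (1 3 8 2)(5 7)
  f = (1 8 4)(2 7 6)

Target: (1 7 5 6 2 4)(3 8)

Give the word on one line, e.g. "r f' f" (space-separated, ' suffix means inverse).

  after r': (1 2 8 3)(5 7)
  after f: (1 7 5 6 2 4)(3 8)

r' f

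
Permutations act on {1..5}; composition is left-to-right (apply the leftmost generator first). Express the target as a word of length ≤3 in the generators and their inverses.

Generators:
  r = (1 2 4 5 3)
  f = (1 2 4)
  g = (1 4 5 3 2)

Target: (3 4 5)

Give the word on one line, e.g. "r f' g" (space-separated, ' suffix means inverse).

g f

  after g: (1 4 5 3 2)
  after f: (3 4 5)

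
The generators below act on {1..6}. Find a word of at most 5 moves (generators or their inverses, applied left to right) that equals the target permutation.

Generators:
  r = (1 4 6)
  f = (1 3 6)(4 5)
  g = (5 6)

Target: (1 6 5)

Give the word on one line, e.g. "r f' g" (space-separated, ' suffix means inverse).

  after f': (1 6 3)(4 5)
  after f': (1 3 6)
  after f': (4 5)
  after g': (4 6 5)
  after r': (1 6 5)

f' f' f' g' r'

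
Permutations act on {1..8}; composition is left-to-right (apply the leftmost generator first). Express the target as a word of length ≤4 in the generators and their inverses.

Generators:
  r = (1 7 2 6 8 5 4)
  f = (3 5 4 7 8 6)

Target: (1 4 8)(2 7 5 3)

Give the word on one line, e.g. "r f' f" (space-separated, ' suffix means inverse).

  after f': (3 6 8 7 4 5)
  after r': (1 4 8)(2 7 5 3)

f' r'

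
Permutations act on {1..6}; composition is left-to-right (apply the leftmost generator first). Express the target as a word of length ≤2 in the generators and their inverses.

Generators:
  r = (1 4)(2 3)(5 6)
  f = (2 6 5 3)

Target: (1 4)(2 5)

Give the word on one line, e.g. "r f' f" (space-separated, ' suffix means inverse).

r f'

  after r: (1 4)(2 3)(5 6)
  after f': (1 4)(2 5)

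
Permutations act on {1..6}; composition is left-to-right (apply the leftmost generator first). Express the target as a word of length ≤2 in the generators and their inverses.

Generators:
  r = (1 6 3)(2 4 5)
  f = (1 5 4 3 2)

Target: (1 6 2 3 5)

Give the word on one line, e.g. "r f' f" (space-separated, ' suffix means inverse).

  after r: (1 6 3)(2 4 5)
  after f: (1 6 2 3 5)

r f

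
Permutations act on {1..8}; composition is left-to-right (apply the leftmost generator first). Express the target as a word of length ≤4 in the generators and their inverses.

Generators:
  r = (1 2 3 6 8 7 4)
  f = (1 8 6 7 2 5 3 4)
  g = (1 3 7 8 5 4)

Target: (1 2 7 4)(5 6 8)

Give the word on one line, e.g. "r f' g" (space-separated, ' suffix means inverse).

  after g': (1 4 5 8 7 3)
  after g': (1 5 7)(3 4 8)
  after f': (1 2 7 4)(5 6 8)

g' g' f'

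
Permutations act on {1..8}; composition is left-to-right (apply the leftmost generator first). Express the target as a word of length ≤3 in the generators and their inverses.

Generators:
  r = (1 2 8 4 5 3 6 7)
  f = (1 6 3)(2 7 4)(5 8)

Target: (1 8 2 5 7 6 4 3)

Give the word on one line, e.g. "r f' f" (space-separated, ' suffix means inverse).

  after f': (1 3 6)(2 4 7)(5 8)
  after r': (1 5 2 8 4 6 7)
  after f: (1 8 2 5 7 6 4 3)

f' r' f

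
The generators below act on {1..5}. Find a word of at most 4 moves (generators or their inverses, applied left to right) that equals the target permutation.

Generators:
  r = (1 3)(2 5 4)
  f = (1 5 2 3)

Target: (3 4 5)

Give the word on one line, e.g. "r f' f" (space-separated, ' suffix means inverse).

  after f': (1 3 2 5)
  after r': (3 4 5)

f' r'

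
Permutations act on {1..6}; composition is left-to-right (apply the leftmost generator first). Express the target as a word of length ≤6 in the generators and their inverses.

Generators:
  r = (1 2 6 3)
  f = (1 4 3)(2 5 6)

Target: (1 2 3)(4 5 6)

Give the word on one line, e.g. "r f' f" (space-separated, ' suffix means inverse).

  after r: (1 2 6 3)
  after f: (1 5 6)(3 4)
  after r': (1 5 2)(3 4 6)
  after f: (1 6)(2 4)
  after f: (1 2 3)(4 5 6)

r f r' f f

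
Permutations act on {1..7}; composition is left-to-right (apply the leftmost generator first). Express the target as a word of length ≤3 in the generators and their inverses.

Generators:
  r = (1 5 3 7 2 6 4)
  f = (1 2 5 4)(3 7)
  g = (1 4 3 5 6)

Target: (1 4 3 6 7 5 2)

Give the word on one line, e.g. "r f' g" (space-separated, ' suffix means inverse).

  after g: (1 4 3 5 6)
  after f: (2 5 6)(3 4 7)
  after r': (1 4 3 6 7 5 2)

g f r'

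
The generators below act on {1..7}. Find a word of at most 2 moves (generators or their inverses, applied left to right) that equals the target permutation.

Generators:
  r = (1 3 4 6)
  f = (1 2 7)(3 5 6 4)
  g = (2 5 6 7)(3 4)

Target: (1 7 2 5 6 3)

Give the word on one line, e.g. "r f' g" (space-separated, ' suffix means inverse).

  after r': (1 6 4 3)
  after g: (1 7 2 5 6 3)

r' g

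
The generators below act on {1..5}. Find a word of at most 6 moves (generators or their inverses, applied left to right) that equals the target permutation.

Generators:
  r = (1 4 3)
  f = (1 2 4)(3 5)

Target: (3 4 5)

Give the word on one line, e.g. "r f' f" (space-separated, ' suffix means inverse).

  after f: (1 2 4)(3 5)
  after r: (1 2 3 5)
  after r: (1 2)(3 5 4)
  after f: (1 4 5)
  after r': (3 4 5)

f r r f r'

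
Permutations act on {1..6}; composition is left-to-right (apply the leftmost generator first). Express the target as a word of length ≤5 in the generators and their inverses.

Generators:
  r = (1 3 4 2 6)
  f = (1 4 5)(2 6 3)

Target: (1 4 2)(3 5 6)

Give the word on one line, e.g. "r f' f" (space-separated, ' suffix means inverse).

r f r'

  after r: (1 3 4 2 6)
  after f: (1 2 3 5)(4 6)
  after r': (1 4 2)(3 5 6)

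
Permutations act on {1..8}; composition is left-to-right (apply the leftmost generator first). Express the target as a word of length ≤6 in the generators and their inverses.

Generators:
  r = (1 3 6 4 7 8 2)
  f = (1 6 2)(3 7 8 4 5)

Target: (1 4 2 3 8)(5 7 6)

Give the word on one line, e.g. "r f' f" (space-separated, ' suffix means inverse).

f' r' f' r f

  after f': (1 2 6)(3 5 4 8 7)
  after r': (1 8 4 7)(2 3 5 6)
  after f': (1 7 2 5)(3 4)
  after r: (1 8 2 5 3 7)(4 6)
  after f: (1 4 2 3 8)(5 7 6)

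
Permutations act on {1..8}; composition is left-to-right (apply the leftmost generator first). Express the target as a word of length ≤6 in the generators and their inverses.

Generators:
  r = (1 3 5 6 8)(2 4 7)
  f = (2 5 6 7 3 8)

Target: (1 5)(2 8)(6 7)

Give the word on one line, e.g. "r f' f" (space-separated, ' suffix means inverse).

r r r f'

  after r: (1 3 5 6 8)(2 4 7)
  after r: (1 5 8 3 6)(2 7 4)
  after r: (1 6 3 8 5)
  after f': (1 5)(2 8)(6 7)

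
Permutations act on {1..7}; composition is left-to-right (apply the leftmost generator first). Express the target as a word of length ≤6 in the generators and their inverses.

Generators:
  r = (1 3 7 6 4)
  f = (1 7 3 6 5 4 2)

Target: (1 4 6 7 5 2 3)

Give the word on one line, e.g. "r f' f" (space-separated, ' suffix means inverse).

  after r': (1 4 6 7 3)
  after f: (1 2)(3 7 6)(4 5)
  after f: (2 7 5)
  after r': (1 4 6 7 5 2 3)

r' f f r'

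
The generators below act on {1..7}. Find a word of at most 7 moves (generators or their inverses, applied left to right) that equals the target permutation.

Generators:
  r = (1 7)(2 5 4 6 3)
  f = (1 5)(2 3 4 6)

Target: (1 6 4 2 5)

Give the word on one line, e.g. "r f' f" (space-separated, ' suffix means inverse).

f' r' r' f' f'

  after f': (1 5)(2 6 4 3)
  after r': (1 2 4 6 5 7)
  after r': (1 3 6 2 5)
  after f': (1 2)(3 4)
  after f': (1 6 4 2 5)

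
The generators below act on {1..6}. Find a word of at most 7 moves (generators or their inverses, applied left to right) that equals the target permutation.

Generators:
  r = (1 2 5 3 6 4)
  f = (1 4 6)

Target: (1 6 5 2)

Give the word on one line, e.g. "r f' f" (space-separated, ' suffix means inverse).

  after f': (1 6 4)
  after r: (1 4 2 5 3 6)
  after f': (2 5 3 4)
  after r': (1 4)(3 6)
  after r': (1 6 5 2)

f' r f' r' r'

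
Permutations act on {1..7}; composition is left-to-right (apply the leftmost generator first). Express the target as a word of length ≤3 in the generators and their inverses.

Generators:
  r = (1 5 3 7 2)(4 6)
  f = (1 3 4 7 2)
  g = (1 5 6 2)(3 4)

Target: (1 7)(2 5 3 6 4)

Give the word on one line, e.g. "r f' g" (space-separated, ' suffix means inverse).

f r

  after f: (1 3 4 7 2)
  after r: (1 7)(2 5 3 6 4)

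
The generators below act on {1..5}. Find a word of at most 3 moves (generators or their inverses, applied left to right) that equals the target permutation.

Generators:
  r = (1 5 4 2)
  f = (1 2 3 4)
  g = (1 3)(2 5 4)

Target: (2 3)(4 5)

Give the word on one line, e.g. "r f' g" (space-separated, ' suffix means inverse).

  after r': (1 2 4 5)
  after f': (2 3)(4 5)

r' f'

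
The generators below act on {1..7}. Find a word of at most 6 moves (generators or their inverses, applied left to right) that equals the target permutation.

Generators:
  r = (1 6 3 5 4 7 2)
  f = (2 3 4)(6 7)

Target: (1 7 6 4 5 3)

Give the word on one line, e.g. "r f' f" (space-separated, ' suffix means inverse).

r r f r

  after r: (1 6 3 5 4 7 2)
  after r: (1 3 4 2 6 5 7)
  after f: (1 4 3 2 7)(5 6)
  after r: (1 7 6 4 5 3)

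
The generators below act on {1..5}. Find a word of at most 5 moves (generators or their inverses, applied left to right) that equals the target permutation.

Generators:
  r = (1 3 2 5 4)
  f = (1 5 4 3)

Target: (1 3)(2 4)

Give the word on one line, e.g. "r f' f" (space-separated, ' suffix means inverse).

  after f: (1 5 4 3)
  after f: (1 4)(3 5)
  after r: (2 5)(3 4)
  after r: (1 3)(2 4)

f f r r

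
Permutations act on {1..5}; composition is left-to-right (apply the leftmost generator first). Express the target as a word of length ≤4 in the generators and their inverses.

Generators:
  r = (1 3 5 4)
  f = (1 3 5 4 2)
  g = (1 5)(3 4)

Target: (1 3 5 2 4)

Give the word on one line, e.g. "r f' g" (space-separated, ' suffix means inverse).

  after r': (1 4 5 3)
  after r': (1 5)(3 4)
  after f': (1 3 5 2 4)

r' r' f'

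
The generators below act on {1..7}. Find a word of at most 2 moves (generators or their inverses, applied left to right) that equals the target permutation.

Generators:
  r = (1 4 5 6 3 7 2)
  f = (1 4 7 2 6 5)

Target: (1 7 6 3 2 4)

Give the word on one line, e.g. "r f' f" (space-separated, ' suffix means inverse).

r f

  after r: (1 4 5 6 3 7 2)
  after f: (1 7 6 3 2 4)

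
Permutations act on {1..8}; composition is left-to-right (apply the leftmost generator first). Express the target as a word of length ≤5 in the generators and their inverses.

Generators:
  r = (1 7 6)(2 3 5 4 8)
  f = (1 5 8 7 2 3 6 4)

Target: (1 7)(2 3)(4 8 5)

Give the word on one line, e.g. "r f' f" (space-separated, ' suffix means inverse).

  after r: (1 7 6)(2 3 5 4 8)
  after r: (1 6 7)(2 5 8 3 4)
  after f: (1 4 3)(2 8 6)(5 7)
  after r: (1 8)(3 7 4 5 6)
  after f: (1 7)(2 3)(4 8 5)

r r f r f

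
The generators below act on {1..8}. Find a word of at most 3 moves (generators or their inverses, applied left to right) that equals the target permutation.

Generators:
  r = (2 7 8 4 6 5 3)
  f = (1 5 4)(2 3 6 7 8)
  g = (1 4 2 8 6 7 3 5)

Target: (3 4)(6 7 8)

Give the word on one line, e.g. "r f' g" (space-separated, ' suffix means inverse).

f' g'

  after f': (1 4 5)(2 8 7 6 3)
  after g': (3 4)(6 7 8)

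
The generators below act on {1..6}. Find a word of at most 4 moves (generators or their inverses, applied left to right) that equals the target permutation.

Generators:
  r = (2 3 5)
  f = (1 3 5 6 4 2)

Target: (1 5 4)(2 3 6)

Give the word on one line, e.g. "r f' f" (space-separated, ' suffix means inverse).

  after f: (1 3 5 6 4 2)
  after f: (1 5 4)(2 3 6)

f f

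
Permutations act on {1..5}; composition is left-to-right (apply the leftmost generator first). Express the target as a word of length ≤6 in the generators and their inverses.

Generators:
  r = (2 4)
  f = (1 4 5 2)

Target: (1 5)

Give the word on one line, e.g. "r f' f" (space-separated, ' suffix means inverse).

r f' r' r' f'

  after r: (2 4)
  after f': (1 2)(4 5)
  after r': (1 4 5 2)
  after r': (1 2)(4 5)
  after f': (1 5)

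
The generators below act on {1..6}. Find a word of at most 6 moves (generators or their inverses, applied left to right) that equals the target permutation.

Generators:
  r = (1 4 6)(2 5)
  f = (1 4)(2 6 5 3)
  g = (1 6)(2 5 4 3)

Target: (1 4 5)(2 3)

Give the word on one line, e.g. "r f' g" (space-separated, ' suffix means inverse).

  after g: (1 6)(2 5 4 3)
  after f': (1 2 6 4 5)
  after r': (1 5 6)(2 4)
  after g: (1 4 5)(2 3)

g f' r' g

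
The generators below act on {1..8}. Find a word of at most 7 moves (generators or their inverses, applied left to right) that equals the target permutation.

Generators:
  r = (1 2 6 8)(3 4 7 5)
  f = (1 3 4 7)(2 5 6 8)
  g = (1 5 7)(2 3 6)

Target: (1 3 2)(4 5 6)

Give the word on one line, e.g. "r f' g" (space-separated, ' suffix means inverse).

  after g: (1 5 7)(2 3 6)
  after g: (1 7 5)(2 6 3)
  after r': (1 4 3)(5 8 6)
  after g: (1 4 6 7)(2 3 5 8)
  after f': (1 3 2)(4 5 6)

g g r' g f'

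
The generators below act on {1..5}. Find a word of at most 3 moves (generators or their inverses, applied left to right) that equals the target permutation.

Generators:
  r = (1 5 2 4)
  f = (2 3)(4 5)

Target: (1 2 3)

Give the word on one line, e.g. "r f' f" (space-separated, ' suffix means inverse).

f' r r

  after f': (2 3)(4 5)
  after r: (1 5)(2 3 4)
  after r: (1 2 3)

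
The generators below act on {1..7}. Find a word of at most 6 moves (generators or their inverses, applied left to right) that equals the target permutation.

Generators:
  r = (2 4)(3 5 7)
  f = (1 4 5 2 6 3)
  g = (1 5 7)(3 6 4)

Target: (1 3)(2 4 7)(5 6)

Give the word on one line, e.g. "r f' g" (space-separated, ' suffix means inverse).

  after r: (2 4)(3 5 7)
  after g': (1 7 4 2 6 3)
  after g': (1 5)(2 3 7 6 4)
  after f': (1 4 5 3 7 2 6)
  after g: (1 3)(2 4 7)(5 6)

r g' g' f' g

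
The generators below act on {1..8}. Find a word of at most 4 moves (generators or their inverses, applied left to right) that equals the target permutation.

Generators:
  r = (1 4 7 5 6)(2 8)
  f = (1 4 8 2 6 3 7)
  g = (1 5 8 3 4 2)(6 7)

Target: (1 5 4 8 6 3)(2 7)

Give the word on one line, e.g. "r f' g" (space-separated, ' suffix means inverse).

g f'

  after g: (1 5 8 3 4 2)(6 7)
  after f': (1 5 4 8 6 3)(2 7)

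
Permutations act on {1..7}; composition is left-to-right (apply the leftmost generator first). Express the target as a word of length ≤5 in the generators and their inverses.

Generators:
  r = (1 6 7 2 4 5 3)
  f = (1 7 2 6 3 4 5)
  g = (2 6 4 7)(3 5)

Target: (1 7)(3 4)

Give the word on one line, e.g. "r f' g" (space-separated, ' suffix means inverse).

f' f' g r g'

  after f': (1 5 4 3 6 2 7)
  after f': (1 4 6 7 5 3 2)
  after g: (1 7 3 6 2)
  after r: (1 2 6 4 5 3 7)
  after g': (1 7)(3 4)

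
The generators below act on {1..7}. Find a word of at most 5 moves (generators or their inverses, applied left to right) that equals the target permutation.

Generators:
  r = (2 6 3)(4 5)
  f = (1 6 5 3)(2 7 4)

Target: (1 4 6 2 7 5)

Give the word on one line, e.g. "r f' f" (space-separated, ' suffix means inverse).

  after f': (1 3 5 6)(2 4 7)
  after f': (1 5)(2 7 4)(3 6)
  after r: (1 4 6 2 7 5)

f' f' r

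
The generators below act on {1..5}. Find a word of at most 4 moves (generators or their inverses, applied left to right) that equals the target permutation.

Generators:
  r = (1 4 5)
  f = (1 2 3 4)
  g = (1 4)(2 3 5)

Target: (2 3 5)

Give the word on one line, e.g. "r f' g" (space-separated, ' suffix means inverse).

g' g'

  after g': (1 4)(2 5 3)
  after g': (2 3 5)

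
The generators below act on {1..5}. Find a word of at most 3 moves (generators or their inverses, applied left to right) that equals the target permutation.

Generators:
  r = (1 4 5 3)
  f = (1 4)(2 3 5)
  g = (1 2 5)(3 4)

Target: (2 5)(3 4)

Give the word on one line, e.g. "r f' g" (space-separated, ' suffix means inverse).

f r'

  after f: (1 4)(2 3 5)
  after r': (2 5)(3 4)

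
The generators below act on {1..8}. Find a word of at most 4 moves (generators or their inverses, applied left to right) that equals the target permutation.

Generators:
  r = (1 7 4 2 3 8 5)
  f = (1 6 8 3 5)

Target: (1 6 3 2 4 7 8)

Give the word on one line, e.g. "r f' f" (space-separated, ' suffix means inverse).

r' f f

  after r': (1 5 8 3 2 4 7)
  after f: (2 4 7 6 8 5 3)
  after f: (1 6 3 2 4 7 8)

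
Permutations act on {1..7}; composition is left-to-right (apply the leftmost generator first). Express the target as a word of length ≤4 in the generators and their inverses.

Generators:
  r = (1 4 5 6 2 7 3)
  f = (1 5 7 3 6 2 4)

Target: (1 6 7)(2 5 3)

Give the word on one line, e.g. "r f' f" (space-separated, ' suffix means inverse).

f r

  after f: (1 5 7 3 6 2 4)
  after r: (1 6 7)(2 5 3)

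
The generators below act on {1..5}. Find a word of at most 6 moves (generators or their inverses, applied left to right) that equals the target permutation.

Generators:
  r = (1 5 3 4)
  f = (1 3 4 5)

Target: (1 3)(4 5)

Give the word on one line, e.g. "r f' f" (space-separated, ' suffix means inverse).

  after f': (1 5 4 3)
  after r: (1 3 5)
  after r: (1 4)
  after f': (1 3)(4 5)

f' r r f'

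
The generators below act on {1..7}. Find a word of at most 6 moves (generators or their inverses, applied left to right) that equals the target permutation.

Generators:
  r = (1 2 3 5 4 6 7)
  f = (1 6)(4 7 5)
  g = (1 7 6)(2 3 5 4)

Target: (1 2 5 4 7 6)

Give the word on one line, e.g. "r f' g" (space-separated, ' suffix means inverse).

f r' g' r' g'

  after f: (1 6)(4 7 5)
  after r': (1 4 6 7 3 2)
  after g': (1 5 3 4 7 2 6)
  after r': (1 3 5 2 4 6 7)
  after g': (1 2 5 4 7 6)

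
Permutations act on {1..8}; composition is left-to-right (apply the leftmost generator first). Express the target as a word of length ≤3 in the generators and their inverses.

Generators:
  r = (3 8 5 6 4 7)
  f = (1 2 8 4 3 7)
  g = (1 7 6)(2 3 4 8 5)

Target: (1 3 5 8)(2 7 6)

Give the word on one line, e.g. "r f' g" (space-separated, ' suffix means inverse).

g' r g'

  after g': (1 6 7)(2 5 8 4 3)
  after r: (1 4 8 7)(2 6 3)
  after g': (1 3 5 8)(2 7 6)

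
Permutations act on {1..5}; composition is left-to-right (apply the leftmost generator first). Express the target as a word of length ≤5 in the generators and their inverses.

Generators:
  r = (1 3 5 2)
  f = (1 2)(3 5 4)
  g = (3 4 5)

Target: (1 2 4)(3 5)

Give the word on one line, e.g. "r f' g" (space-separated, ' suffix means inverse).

  after g: (3 4 5)
  after g: (3 5 4)
  after r': (1 2 5 4)
  after g': (1 2 4)(3 5)

g g r' g'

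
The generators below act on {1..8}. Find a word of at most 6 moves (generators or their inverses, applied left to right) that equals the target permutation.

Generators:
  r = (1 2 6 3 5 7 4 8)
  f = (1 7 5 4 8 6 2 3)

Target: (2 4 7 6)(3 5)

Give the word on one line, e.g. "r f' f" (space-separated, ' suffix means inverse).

  after f: (1 7 5 4 8 6 2 3)
  after r': (1 5 7 3 8 2 6)
  after f': (1 7 2 8 6 3 4 5)
  after f': (2 4 7 6)(3 5)

f r' f' f'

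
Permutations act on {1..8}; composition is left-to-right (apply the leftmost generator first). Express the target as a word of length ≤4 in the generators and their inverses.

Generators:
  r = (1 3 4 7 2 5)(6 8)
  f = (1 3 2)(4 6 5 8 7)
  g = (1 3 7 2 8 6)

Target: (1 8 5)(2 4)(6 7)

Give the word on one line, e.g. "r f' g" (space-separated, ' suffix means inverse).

r' f

  after r': (1 5 2 7 4 3)(6 8)
  after f: (1 8 5)(2 4)(6 7)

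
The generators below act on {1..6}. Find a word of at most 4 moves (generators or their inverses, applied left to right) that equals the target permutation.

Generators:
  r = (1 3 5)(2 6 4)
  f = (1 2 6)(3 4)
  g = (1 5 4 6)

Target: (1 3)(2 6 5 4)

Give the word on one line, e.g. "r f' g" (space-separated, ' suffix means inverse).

f r' f

  after f: (1 2 6)(3 4)
  after r': (1 4)(3 6 5)
  after f: (1 3)(2 6 5 4)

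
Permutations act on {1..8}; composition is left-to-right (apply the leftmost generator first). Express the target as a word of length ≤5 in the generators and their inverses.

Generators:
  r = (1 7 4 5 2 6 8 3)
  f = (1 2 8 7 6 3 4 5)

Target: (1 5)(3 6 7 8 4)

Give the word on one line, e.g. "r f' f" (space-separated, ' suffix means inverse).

  after r': (1 3 8 6 2 5 4 7)
  after f: (1 4 6 8 3 7 2)
  after f: (1 5)(3 6 7 8 4)

r' f f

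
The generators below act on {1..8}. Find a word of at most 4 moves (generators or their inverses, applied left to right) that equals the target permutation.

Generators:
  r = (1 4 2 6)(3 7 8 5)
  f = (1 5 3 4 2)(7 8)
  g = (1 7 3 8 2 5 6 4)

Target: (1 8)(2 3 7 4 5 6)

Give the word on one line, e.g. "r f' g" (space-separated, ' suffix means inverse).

g f

  after g: (1 7 3 8 2 5 6 4)
  after f: (1 8)(2 3 7 4 5 6)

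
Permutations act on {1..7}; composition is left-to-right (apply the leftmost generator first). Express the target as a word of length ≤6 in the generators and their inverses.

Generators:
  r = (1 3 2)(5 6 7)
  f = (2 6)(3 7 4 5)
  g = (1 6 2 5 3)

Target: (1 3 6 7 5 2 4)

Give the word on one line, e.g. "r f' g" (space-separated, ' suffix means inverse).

f r g' f

  after f: (2 6)(3 7 4 5)
  after r: (1 3 5 2 7 4 6)
  after g': (1 5 6 3 2 7 4)
  after f: (1 3 6 7 5 2 4)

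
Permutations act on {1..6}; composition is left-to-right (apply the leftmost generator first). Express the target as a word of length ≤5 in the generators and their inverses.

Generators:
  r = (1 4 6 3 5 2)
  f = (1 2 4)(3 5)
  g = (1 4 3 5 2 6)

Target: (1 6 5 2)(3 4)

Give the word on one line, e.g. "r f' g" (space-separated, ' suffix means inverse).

r r f' f'

  after r: (1 4 6 3 5 2)
  after r: (1 6 5)(2 4 3)
  after f': (1 6 3)(4 5)
  after f': (1 6 5 2)(3 4)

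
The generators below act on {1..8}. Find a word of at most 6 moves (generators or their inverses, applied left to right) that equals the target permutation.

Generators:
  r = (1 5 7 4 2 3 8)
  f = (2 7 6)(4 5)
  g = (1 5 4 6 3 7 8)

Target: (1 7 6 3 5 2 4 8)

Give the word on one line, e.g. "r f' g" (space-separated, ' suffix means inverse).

g' r' g' f'

  after g': (1 8 7 3 6 4 5)
  after r': (1 3 6 7 2 4)(5 8)
  after g': (1 6 3 4 8)(2 5 7)
  after f': (1 7 6 3 5 2 4 8)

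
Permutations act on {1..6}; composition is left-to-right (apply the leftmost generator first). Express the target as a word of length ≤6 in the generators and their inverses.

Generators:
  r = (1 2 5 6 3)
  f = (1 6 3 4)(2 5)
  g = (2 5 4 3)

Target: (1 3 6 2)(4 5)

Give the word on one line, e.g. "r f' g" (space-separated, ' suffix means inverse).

  after r: (1 2 5 6 3)
  after g: (1 5 6 2 4 3)
  after f: (1 2)(3 6 5)
  after g': (1 3 6 2)(4 5)

r g f g'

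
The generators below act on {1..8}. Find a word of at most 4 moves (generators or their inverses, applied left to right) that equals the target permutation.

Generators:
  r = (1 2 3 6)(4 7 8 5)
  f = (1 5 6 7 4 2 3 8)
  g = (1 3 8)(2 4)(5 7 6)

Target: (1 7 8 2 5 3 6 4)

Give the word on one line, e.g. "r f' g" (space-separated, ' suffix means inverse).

  after g': (1 8 3)(2 4)(5 6 7)
  after r': (1 7 8 2 5 3 6 4)

g' r'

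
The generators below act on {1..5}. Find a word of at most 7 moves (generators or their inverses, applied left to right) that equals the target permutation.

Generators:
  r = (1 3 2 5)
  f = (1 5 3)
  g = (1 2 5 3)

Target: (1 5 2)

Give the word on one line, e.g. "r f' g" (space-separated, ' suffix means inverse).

  after r': (1 5 2 3)
  after r': (1 2)(3 5)
  after f: (1 2 5)
  after r': (1 3)
  after g': (1 5 2)

r' r' f r' g'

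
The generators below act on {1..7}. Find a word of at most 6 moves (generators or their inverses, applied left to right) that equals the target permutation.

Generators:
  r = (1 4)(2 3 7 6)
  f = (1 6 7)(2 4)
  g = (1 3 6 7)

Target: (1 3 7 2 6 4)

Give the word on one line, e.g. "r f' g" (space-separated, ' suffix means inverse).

f' f' g r'

  after f': (1 7 6)(2 4)
  after f': (1 6 7)
  after g: (1 7 3 6)
  after r': (1 3 7 2 6 4)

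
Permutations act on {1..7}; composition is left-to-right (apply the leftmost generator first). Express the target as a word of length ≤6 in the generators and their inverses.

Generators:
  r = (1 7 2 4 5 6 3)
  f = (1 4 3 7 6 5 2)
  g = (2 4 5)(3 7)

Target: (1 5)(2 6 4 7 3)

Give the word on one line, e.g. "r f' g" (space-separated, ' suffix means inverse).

  after r': (1 3 6 5 4 2 7)
  after g: (1 7)(2 3 6)
  after f: (1 6)(2 7 4 3 5)
  after f: (1 5)(2 6 4 7 3)

r' g f f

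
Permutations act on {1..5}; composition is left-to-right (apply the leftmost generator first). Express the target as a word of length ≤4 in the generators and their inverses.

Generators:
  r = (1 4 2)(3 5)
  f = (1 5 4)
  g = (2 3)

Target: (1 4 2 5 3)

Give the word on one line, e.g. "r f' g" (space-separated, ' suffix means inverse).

  after g: (2 3)
  after r: (1 4 2 5 3)

g r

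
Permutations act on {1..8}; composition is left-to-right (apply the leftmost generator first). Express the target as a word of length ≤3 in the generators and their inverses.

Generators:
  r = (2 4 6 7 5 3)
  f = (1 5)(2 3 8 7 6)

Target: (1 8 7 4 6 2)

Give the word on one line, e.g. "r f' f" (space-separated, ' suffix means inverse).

  after f: (1 5)(2 3 8 7 6)
  after r': (1 7 4 2 5)(3 8 6)
  after f': (1 8 7 4 6 2)

f r' f'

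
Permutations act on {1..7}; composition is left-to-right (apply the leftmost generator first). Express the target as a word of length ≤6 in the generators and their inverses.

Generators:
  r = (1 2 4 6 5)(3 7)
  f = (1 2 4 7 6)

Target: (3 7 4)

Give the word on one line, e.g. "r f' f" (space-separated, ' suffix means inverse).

r f' r f'

  after r: (1 2 4 6 5)(3 7)
  after f': (3 4 7)(5 6)
  after r: (1 2 4 3 6)
  after f': (3 7 4)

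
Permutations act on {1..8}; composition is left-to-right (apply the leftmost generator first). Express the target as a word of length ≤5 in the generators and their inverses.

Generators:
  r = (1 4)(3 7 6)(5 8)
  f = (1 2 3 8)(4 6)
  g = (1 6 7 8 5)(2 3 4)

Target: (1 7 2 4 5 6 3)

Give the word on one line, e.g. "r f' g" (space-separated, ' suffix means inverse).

r' f' r'

  after r': (1 4)(3 6 7)(5 8)
  after f': (1 6 7 2)(3 4 8 5)
  after r': (1 7 2 4 5 6 3)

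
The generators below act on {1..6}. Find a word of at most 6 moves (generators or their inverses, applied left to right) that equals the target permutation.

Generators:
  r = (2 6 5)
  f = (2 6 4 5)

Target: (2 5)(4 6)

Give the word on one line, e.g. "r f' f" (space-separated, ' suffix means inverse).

f' r f r

  after f': (2 5 4 6)
  after r: (4 5)
  after f: (2 6 4)
  after r: (2 5)(4 6)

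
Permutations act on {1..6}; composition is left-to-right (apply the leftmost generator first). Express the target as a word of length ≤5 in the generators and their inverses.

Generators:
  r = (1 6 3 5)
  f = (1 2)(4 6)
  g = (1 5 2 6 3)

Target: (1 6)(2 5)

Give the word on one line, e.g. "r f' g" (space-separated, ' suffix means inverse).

g r' r'

  after g: (1 5 2 6 3)
  after r': (1 3 5 2)
  after r': (1 6)(2 5)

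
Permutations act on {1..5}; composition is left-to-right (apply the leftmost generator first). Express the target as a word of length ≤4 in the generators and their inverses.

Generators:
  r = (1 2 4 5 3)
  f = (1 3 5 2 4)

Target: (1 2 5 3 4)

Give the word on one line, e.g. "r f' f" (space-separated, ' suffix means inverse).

r' f f

  after r': (1 3 5 4 2)
  after f: (1 5)(2 3)
  after f: (1 2 5 3 4)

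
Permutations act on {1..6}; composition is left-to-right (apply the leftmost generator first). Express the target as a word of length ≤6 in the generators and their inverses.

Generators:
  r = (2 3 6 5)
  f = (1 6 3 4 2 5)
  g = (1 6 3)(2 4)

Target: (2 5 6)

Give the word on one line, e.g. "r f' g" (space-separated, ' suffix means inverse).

g' g' f g

  after g': (1 3 6)(2 4)
  after g': (1 6 3)
  after f: (1 3 6 4 2 5)
  after g: (2 5 6)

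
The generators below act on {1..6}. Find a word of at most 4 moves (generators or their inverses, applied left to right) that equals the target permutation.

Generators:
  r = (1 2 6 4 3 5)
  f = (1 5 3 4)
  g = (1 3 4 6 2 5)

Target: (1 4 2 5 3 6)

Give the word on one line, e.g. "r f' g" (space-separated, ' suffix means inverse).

r' g f'

  after r': (1 5 3 4 6 2)
  after g: (2 3 6 5 4)
  after f': (1 4 2 5 3 6)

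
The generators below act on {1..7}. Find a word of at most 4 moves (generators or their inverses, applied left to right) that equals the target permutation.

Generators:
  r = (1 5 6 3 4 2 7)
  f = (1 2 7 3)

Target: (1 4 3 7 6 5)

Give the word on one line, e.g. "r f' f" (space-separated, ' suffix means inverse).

  after f: (1 2 7 3)
  after r': (1 4 3 7 6 5)

f r'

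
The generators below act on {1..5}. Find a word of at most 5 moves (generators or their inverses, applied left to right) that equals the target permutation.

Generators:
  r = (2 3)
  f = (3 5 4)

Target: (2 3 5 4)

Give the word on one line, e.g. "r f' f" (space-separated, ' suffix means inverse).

f r f f f

  after f: (3 5 4)
  after r: (2 3 5 4)
  after f: (2 5 3 4)
  after f: (2 4)
  after f: (2 3 5 4)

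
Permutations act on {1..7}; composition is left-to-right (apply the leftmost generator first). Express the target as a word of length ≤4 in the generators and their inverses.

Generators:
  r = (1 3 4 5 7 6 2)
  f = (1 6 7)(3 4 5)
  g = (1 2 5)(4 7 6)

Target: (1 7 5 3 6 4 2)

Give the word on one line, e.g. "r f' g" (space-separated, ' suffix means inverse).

  after f: (1 6 7)(3 4 5)
  after g': (1 7 5 3 6 4 2)

f g'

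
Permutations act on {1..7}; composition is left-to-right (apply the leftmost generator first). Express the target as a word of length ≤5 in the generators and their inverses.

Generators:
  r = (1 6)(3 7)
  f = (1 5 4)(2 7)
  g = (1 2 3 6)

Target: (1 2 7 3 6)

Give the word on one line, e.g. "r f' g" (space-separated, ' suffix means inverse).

  after f: (1 5 4)(2 7)
  after f: (1 4 5)
  after f: (2 7)
  after g: (1 2 7 3 6)

f f f g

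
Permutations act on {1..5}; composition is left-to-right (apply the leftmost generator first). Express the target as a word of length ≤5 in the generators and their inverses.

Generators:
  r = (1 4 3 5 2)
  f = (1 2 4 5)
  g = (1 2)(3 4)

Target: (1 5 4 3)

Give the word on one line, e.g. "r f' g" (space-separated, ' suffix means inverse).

f g' r' r' g

  after f: (1 2 4 5)
  after g': (2 3 4 5)
  after r': (1 2 4 3)
  after r': (1 5 3 2)
  after g: (1 5 4 3)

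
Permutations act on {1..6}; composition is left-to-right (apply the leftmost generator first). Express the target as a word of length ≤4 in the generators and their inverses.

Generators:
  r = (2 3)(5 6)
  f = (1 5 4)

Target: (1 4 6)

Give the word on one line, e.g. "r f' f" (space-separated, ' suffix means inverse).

r' f f r

  after r': (2 3)(5 6)
  after f: (1 5 6 4)(2 3)
  after f: (1 4 5 6)(2 3)
  after r: (1 4 6)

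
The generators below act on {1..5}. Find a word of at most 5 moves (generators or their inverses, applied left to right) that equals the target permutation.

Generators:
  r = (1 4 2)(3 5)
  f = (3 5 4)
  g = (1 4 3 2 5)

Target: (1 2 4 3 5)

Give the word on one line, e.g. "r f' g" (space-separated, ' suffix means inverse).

  after r: (1 4 2)(3 5)
  after g': (2 5 4 3)
  after r': (1 2 3 4 5)
  after f': (1 2 4 3 5)

r g' r' f'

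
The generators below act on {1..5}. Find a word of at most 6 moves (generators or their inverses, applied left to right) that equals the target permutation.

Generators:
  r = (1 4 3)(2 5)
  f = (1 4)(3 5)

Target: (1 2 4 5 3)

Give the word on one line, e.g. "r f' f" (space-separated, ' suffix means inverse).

  after r': (1 3 4)(2 5)
  after f: (1 5 2 3)
  after r: (1 2)(3 4)
  after f: (1 2 4 5 3)

r' f r f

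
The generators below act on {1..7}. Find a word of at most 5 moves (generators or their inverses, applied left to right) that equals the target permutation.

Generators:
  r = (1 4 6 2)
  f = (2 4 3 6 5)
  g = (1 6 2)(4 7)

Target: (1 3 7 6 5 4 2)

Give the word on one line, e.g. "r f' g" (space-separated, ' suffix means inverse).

g f' g r r

  after g: (1 6 2)(4 7)
  after f': (1 3 4 7 2)(5 6)
  after g: (1 3 7)(2 6 5)
  after r: (1 3 7 4 6 5)
  after r: (1 3 7 6 5 4 2)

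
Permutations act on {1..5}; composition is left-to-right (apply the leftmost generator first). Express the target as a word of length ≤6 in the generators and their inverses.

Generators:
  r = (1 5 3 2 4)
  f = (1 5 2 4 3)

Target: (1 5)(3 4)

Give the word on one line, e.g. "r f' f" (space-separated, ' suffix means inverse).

  after f': (1 3 4 2 5)
  after f': (1 4 5 3 2)
  after r': (1 2 4)
  after f': (1 5)(3 4)

f' f' r' f'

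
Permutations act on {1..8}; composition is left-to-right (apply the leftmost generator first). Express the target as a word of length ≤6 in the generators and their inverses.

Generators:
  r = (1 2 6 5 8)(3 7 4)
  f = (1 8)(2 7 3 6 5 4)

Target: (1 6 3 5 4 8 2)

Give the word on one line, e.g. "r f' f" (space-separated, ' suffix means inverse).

  after f': (1 8)(2 4 5 6 3 7)
  after f': (2 5 3)(4 6 7)
  after r: (1 2 8)(3 6 4 5 7)
  after r: (1 6 3 5 4 8 2)

f' f' r r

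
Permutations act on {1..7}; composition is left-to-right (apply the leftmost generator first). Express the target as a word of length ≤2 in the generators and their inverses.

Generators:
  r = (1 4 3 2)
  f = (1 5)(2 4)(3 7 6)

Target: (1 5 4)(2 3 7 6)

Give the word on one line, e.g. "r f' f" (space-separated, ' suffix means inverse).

f r

  after f: (1 5)(2 4)(3 7 6)
  after r: (1 5 4)(2 3 7 6)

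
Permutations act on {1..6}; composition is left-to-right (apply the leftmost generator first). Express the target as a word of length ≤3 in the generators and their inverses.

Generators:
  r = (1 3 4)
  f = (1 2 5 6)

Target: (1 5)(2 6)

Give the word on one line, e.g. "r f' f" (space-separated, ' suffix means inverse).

f' f'

  after f': (1 6 5 2)
  after f': (1 5)(2 6)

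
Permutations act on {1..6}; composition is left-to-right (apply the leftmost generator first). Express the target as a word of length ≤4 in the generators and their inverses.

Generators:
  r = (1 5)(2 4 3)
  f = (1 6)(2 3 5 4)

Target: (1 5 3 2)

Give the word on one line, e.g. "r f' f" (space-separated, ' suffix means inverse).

  after f': (1 6)(2 4 5 3)
  after f': (2 5)(3 4)
  after r': (1 5 3 2)

f' f' r'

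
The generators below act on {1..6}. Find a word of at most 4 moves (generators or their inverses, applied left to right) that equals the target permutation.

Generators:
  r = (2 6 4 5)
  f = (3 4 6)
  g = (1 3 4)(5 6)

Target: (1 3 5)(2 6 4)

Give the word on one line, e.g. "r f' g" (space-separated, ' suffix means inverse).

  after f: (3 4 6)
  after r': (2 5 4)(3 6)
  after g: (1 3 5)(2 6 4)

f r' g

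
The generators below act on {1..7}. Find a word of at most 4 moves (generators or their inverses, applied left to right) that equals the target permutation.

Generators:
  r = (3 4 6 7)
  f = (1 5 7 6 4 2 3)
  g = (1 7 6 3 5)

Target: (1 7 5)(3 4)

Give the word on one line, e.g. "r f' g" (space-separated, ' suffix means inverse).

r g

  after r: (3 4 6 7)
  after g: (1 7 5)(3 4)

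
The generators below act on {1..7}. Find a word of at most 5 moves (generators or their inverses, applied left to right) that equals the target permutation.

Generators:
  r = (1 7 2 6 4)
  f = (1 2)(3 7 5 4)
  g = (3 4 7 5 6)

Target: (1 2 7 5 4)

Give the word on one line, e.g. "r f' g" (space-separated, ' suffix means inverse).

  after f: (1 2)(3 7 5 4)
  after r: (1 6 4 3 2 7 5)
  after f: (1 6 3)(2 5)(4 7)
  after r': (1 2 5 7 6 3 4)
  after g': (1 2 7 5 4)

f r f r' g'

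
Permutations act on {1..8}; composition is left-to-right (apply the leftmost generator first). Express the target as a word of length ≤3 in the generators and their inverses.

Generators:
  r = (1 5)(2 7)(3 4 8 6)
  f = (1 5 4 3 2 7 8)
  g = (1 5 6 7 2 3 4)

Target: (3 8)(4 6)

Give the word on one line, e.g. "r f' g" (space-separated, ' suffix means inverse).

r' r'

  after r': (1 5)(2 7)(3 6 8 4)
  after r': (3 8)(4 6)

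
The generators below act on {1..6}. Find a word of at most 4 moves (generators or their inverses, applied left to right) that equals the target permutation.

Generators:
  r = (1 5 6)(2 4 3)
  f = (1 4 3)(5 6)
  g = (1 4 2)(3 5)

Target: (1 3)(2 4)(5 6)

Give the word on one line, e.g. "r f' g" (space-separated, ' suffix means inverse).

  after f': (1 3 4)(5 6)
  after g: (1 5 6 3 2)
  after g: (1 3)(2 4)(5 6)

f' g g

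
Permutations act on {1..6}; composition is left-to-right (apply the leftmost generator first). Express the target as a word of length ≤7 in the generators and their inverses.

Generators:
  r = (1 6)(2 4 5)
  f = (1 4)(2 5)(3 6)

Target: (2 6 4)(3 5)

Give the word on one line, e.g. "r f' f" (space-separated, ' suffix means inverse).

  after r': (1 6)(2 5 4)
  after f': (1 3 6 4 5)
  after r: (1 3)(2 4)(5 6)
  after f: (1 6 2)(3 4 5)
  after r: (2 6 4)(3 5)

r' f' r f r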